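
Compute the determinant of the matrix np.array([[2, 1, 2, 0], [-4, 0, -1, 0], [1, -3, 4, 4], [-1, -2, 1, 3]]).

Expand along row 2 (it has 2 zeros):
  − (-4) · M_21   where M_21 = det([1 2 0; -3 4 4; -2 1 3]) = 10
  − (-1) · M_23   where M_23 = det([2 1 0; 1 -3 4; -1 -2 3]) = -9
det = (-1)·(-4)·(10) + (-1)·(-1)·(-9) = 31

31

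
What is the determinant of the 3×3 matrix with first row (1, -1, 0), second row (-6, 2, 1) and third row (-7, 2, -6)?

29

Expand along row 1:
  + 1 · |2 1; 2 -6| = 1·(-12 − 2) = -14
  − (-1) · |-6 1; -7 -6| = −(-1)·(36 − (-7)) = 43
Sum: (-14) + (43) = 29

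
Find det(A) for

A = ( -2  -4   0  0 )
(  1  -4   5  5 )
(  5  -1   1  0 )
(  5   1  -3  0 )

Expand along column 4 (it has 3 zeros):
  + (5) · M_24   where M_24 = det([-2 -4 0; 5 -1 1; 5 1 -3]) = -84
det = (+1)·(5)·(-84) = -420

The determinant is -420.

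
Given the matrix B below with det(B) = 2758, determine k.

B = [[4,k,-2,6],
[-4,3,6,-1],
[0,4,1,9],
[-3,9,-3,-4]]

Expanding along the column containing k, det(B) is linear in k: det(B) = (257)·k + (1216).
Set (257)·k + (1216) = 2758  ⇒  (257)·k = 1542  ⇒  k = 6.

6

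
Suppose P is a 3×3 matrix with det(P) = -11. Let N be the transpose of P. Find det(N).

det(Pᵀ) = det(P).
det(N) = (1)·(-11) = -11

-11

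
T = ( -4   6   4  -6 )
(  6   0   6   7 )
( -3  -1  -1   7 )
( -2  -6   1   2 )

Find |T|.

Expand along row 2 (it has 1 zero):
  − (6) · M_21   where M_21 = det([6 4 -6; -1 -1 7; -6 1 2]) = -172
  − (6) · M_23   where M_23 = det([-4 6 -6; -3 -1 7; -2 -6 2]) = -304
  + (7) · M_24   where M_24 = det([-4 6 4; -3 -1 -1; -2 -6 1]) = 122
det = (-1)·(6)·(-172) + (-1)·(6)·(-304) + (+1)·(7)·(122) = 3710

The determinant is 3710.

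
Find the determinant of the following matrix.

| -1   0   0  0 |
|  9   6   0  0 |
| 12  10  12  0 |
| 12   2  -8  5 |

-360

The matrix is lower triangular, so the determinant is the product of the diagonal entries:
det = (-1) · (6) · (12) · (5) = -360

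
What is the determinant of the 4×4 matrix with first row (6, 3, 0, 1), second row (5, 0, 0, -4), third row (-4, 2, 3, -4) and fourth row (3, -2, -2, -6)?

320

Expand along row 2 (it has 2 zeros):
  − (5) · M_21   where M_21 = det([3 0 1; 2 3 -4; -2 -2 -6]) = -76
  + (-4) · M_24   where M_24 = det([6 3 0; -4 2 3; 3 -2 -2]) = 15
det = (-1)·(5)·(-76) + (+1)·(-4)·(15) = 320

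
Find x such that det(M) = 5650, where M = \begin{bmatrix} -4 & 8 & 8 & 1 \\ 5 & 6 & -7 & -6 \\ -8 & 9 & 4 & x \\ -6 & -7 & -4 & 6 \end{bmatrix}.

Expanding along the column containing x, det(M) is linear in x: det(M) = (-796)·x + (2466).
Set (-796)·x + (2466) = 5650  ⇒  (-796)·x = 3184  ⇒  x = -4.

x = -4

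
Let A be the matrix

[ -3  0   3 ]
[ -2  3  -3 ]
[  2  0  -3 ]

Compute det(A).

9

Expand along column 2:
  + 3 · |-3 3; 2 -3| = 3·(9 − 6) = 9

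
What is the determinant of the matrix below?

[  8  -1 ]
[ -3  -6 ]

-51

det = 8·(-6) − (-1)·(-3) = -48 − 3 = -51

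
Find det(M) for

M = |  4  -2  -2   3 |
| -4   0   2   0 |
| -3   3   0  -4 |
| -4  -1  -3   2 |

Expand along row 2 (it has 2 zeros):
  − (-4) · M_21   where M_21 = det([-2 -2 3; 3 0 -4; -1 -3 2]) = 1
  − (2) · M_23   where M_23 = det([4 -2 3; -3 3 -4; -4 -1 2]) = 9
det = (-1)·(-4)·(1) + (-1)·(2)·(9) = -14

|M| = -14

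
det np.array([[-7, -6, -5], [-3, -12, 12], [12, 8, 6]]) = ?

The determinant is -396.

Expand along row 1:
  + (-7) · |-12 12; 8 6| = (-7)·(-72 − 96) = 1176
  − (-6) · |-3 12; 12 6| = −(-6)·(-18 − 144) = -972
  + (-5) · |-3 -12; 12 8| = (-5)·(-24 − (-144)) = -600
Sum: (1176) + (-972) + (-600) = -396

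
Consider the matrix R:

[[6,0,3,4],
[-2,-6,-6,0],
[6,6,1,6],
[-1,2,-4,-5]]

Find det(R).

det(R) = -1600

Expand along row 1 (it has 1 zero):
  + (6) · M_11   where M_11 = det([-6 -6 0; 6 1 6; 2 -4 -5]) = -366
  + (3) · M_13   where M_13 = det([-2 -6 0; 6 6 6; -1 2 -5]) = -60
  − (4) · M_14   where M_14 = det([-2 -6 -6; 6 6 1; -1 2 -4]) = -194
det = (+1)·(6)·(-366) + (+1)·(3)·(-60) + (-1)·(4)·(-194) = -1600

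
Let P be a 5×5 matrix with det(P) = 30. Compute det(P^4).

810000

det(P^4) = (det P)^4 = (30)^4 = 810000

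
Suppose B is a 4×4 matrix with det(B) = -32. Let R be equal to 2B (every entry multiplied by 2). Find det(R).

For a 4×4 matrix, det(2B) = 2^4·det(B) = 16·det(B).
det(R) = (16)·(-32) = -512

det(R) = -512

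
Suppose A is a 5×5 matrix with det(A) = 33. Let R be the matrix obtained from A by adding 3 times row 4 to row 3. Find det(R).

33

Adding a multiple of one row to another leaves the determinant unchanged.
det(R) = (1)·(33) = 33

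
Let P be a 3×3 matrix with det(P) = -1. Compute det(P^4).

1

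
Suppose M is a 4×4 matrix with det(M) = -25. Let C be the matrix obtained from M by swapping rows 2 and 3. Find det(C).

25

Swapping two rows multiplies the determinant by −1.
det(C) = (-1)·(-25) = 25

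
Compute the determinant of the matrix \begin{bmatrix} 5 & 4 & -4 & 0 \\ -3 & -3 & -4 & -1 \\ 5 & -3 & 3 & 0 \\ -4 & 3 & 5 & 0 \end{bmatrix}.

Expand along column 4 (it has 3 zeros):
  + (-1) · M_24   where M_24 = det([5 4 -4; 5 -3 3; -4 3 5]) = -280
det = (+1)·(-1)·(-280) = 280

280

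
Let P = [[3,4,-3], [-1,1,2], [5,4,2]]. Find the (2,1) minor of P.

20

Delete row 2 and column 1; the remaining 2×2 submatrix is [4 -3; 4 2].
Its determinant is 4·2 − (-3)·4 = 20.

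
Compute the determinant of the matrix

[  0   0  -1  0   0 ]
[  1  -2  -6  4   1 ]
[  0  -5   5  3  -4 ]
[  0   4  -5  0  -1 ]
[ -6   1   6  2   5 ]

Expand along row 1 (it has 4 zeros):
  + (-1) · M_13   where M_13 = det([1 -2 4 1; 0 -5 3 -4; 0 4 0 -1; -6 1 2 5]) = -645
det = (+1)·(-1)·(-645) = 645

645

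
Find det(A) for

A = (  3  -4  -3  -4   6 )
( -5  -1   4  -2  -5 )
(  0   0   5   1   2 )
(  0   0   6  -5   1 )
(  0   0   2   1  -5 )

A is block upper-triangular with a 2×2 block and a 3×3 block on the diagonal, so its determinant equals the product of the determinants of the diagonal blocks.
det of the 2×2 block = -23
det of the 3×3 block = 184
det = (-23)·(184) = -4232

|A| = -4232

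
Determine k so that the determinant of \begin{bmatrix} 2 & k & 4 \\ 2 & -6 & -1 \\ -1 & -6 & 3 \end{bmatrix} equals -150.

k = 6

Expanding along the row containing k, det(M) is linear in k: det(M) = (-5)·k + (-120).
Set (-5)·k + (-120) = -150  ⇒  (-5)·k = -30  ⇒  k = 6.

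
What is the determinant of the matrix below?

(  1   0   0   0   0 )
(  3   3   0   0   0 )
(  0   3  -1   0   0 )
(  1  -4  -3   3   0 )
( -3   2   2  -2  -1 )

The matrix is lower triangular, so the determinant is the product of the diagonal entries:
det = (1) · (3) · (-1) · (3) · (-1) = 9

9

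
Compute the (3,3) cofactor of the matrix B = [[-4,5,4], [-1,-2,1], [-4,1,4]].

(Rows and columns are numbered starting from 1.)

13

Delete row 3 and column 3; the remaining 2×2 submatrix is [-4 5; -1 -2].
Its determinant is (-4)·(-2) − 5·(-1) = 13.
The cofactor carries sign (−1)^(3+3) = +1, so C_{3,3} = +(13) = 13.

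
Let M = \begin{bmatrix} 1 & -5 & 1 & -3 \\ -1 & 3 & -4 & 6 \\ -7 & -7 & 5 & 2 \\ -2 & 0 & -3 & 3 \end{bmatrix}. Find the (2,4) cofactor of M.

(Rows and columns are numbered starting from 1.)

Delete row 2 and column 4; the remaining 3×3 submatrix is [1 -5 1; -7 -7 5; -2 0 -3].
Its determinant is 162.
The cofactor carries sign (−1)^(2+4) = +1, so C_{2,4} = +(162) = 162.

162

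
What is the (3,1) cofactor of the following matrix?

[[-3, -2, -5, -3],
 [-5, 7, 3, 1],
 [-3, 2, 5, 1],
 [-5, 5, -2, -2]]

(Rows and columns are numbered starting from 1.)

0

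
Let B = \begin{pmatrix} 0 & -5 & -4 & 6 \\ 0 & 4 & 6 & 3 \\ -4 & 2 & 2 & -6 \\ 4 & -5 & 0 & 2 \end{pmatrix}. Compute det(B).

The determinant is -1112.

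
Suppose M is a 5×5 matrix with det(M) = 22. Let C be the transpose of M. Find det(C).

22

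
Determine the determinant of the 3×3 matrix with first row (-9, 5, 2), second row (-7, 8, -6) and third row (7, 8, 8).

The determinant is -1162.

Expand along column 1:
  + (-9) · |8 -6; 8 8| = (-9)·(64 − (-48)) = -1008
  − (-7) · |5 2; 8 8| = −(-7)·(40 − 16) = 168
  + 7 · |5 2; 8 -6| = 7·(-30 − 16) = -322
Sum: (-1008) + (168) + (-322) = -1162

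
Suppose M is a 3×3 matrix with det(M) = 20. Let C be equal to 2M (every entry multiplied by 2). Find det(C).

For a 3×3 matrix, det(2M) = 2^3·det(M) = 8·det(M).
det(C) = (8)·(20) = 160

160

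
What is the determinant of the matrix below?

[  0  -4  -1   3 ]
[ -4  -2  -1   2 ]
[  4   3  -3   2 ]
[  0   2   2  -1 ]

148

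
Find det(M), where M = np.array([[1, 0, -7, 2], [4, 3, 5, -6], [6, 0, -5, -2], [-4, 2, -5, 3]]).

The determinant is -53.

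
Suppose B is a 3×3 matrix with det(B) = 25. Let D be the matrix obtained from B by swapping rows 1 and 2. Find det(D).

-25

Swapping two rows multiplies the determinant by −1.
det(D) = (-1)·(25) = -25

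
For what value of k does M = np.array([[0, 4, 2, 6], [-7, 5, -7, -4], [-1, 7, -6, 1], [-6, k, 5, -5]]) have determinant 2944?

5

Expanding along the column containing k, det(M) is linear in k: det(M) = (232)·k + (1784).
Set (232)·k + (1784) = 2944  ⇒  (232)·k = 1160  ⇒  k = 5.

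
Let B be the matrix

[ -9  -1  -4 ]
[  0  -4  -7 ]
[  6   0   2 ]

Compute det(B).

Expand along row 2:
  + (-4) · |-9 -4; 6 2| = (-4)·(-18 − (-24)) = -24
  − (-7) · |-9 -1; 6 0| = −(-7)·(0 − (-6)) = 42
Sum: (-24) + (42) = 18

det(B) = 18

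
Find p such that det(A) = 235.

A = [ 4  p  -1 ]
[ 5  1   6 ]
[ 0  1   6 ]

p = -8

Expanding along the row containing p, det(A) is linear in p: det(A) = (-30)·p + (-5).
Set (-30)·p + (-5) = 235  ⇒  (-30)·p = 240  ⇒  p = -8.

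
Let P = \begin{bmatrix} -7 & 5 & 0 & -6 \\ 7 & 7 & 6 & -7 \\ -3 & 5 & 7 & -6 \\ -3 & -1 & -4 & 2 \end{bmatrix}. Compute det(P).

Expand along row 1 (it has 1 zero):
  + (-7) · M_11   where M_11 = det([7 6 -7; 5 7 -6; -1 -4 2]) = -3
  − (5) · M_12   where M_12 = det([7 6 -7; -3 7 -6; -3 -4 2]) = -157
  − (-6) · M_14   where M_14 = det([7 7 6; -3 5 7; -3 -1 -4]) = -214
det = (+1)·(-7)·(-3) + (-1)·(5)·(-157) + (-1)·(-6)·(-214) = -478

det(P) = -478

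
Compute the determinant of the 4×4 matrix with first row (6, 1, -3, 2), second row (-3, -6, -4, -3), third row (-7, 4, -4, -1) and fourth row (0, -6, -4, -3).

Expand along row 4 (it has 1 zero):
  + (-6) · M_42   where M_42 = det([6 -3 2; -3 -4 -3; -7 -4 -1]) = -134
  − (-4) · M_43   where M_43 = det([6 1 2; -3 -6 -3; -7 4 -1]) = 18
  + (-3) · M_44   where M_44 = det([6 1 -3; -3 -6 -4; -7 4 -4]) = 418
det = (+1)·(-6)·(-134) + (-1)·(-4)·(18) + (+1)·(-3)·(418) = -378

-378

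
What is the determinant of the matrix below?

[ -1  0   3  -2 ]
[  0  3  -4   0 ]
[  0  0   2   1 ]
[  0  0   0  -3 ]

The matrix is upper triangular, so the determinant is the product of the diagonal entries:
det = (-1) · (3) · (2) · (-3) = 18

18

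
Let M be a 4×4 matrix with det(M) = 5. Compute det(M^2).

25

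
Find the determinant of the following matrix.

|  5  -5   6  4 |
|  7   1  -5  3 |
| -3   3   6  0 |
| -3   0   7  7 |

2700

Expand along row 3 (it has 1 zero):
  + (-3) · M_31   where M_31 = det([-5 6 4; 1 -5 3; 0 7 7]) = 266
  − (3) · M_32   where M_32 = det([5 6 4; 7 -5 3; -3 7 7]) = -492
  + (6) · M_33   where M_33 = det([5 -5 4; 7 1 3; -3 0 7]) = 337
det = (+1)·(-3)·(266) + (-1)·(3)·(-492) + (+1)·(6)·(337) = 2700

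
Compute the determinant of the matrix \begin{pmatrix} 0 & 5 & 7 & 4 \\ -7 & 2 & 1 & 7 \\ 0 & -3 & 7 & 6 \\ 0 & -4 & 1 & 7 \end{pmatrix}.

2058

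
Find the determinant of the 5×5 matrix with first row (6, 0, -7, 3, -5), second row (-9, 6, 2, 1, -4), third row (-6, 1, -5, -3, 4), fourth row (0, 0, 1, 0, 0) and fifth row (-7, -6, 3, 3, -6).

Expand along row 4 (it has 4 zeros):
  − (1) · M_43   where M_43 = det([6 0 3 -5; -9 6 1 -4; -6 1 -3 4; -7 -6 3 -6]) = 374
det = (-1)·(1)·(374) = -374

-374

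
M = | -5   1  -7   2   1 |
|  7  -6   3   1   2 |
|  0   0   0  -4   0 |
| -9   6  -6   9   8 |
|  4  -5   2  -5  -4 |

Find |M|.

Expand along row 3 (it has 4 zeros):
  − (-4) · M_34   where M_34 = det([-5 1 -7 1; 7 -6 3 2; -9 6 -6 8; 4 -5 2 -4]) = -615
det = (-1)·(-4)·(-615) = -2460

|M| = -2460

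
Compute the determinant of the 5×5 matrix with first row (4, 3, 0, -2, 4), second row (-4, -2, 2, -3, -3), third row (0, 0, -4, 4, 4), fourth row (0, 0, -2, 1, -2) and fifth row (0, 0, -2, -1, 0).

The matrix is block upper-triangular with a 2×2 block and a 3×3 block on the diagonal, so its determinant equals the product of the determinants of the diagonal blocks.
det of the 2×2 block = 4
det of the 3×3 block = 40
det = (4)·(40) = 160

160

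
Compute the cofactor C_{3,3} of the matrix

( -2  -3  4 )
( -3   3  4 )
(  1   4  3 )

The cofactor is -15.

Delete row 3 and column 3; the remaining 2×2 submatrix is [-2 -3; -3 3].
Its determinant is (-2)·3 − (-3)·(-3) = -15.
The cofactor carries sign (−1)^(3+3) = +1, so C_{3,3} = +(-15) = -15.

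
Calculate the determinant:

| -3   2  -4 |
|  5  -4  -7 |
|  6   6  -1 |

Expand along column 1:
  + (-3) · |-4 -7; 6 -1| = (-3)·(4 − (-42)) = -138
  − 5 · |2 -4; 6 -1| = −5·(-2 − (-24)) = -110
  + 6 · |2 -4; -4 -7| = 6·(-14 − 16) = -180
Sum: (-138) + (-110) + (-180) = -428

-428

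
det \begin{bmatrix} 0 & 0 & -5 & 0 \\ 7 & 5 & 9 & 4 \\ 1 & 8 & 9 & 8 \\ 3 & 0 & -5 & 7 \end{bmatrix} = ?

-1905

Expand along row 1 (it has 3 zeros):
  + (-5) · M_13   where M_13 = det([7 5 4; 1 8 8; 3 0 7]) = 381
det = (+1)·(-5)·(381) = -1905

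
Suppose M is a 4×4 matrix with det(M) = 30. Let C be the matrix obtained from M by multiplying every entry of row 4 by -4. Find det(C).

Scaling one row by -4 multiplies the determinant by -4.
det(C) = (-4)·(30) = -120

-120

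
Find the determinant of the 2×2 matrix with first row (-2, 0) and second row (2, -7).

det = (-2)·(-7) − 0·2 = 14 − 0 = 14

The determinant is 14.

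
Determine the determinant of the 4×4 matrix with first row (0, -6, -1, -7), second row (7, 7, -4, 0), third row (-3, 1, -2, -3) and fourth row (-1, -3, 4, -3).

1334

Expand along row 1 (it has 1 zero):
  − (-6) · M_12   where M_12 = det([7 -4 0; -3 -2 -3; -1 4 -3]) = 150
  + (-1) · M_13   where M_13 = det([7 7 0; -3 1 -3; -1 -3 -3]) = -126
  − (-7) · M_14   where M_14 = det([7 7 -4; -3 1 -2; -1 -3 4]) = 44
det = (-1)·(-6)·(150) + (+1)·(-1)·(-126) + (-1)·(-7)·(44) = 1334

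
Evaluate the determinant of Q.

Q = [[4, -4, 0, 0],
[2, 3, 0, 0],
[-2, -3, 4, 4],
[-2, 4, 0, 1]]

|Q| = 80

Q is block lower-triangular with a 2×2 block and a 2×2 block on the diagonal, so its determinant equals the product of the determinants of the diagonal blocks.
det of the 2×2 block = 20
det of the 2×2 block = 4
det = (20)·(4) = 80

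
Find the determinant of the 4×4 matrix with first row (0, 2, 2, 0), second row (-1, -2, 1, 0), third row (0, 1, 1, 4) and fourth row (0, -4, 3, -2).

-56

Expand along column 1 (it has 3 zeros):
  − (-1) · M_21   where M_21 = det([2 2 0; 1 1 4; -4 3 -2]) = -56
det = (-1)·(-1)·(-56) = -56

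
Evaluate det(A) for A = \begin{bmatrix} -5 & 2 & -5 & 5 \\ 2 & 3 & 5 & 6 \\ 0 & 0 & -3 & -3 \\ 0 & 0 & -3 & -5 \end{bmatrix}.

A is block upper-triangular with a 2×2 block and a 2×2 block on the diagonal, so its determinant equals the product of the determinants of the diagonal blocks.
det of the 2×2 block = -19
det of the 2×2 block = 6
det = (-19)·(6) = -114

-114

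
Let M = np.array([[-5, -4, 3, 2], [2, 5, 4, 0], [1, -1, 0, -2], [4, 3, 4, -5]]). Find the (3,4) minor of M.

-114

Delete row 3 and column 4; the remaining 3×3 submatrix is [-5 -4 3; 2 5 4; 4 3 4].
Its determinant is -114.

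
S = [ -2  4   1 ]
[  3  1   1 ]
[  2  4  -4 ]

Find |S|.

82

Expand along column 1:
  + (-2) · |1 1; 4 -4| = (-2)·(-4 − 4) = 16
  − 3 · |4 1; 4 -4| = −3·(-16 − 4) = 60
  + 2 · |4 1; 1 1| = 2·(4 − 1) = 6
Sum: (16) + (60) + (6) = 82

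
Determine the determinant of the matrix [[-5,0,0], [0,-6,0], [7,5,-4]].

The determinant is -120.

The matrix is lower triangular, so the determinant is the product of the diagonal entries:
det = (-5) · (-6) · (-4) = -120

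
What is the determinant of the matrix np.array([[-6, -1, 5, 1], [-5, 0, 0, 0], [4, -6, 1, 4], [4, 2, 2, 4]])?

The determinant is 750.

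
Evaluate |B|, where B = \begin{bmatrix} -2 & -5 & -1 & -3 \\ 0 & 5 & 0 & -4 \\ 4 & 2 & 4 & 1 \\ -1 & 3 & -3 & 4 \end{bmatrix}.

87

Expand along row 2 (it has 2 zeros):
  + (5) · M_22   where M_22 = det([-2 -1 -3; 4 4 1; -1 -3 4]) = 3
  + (-4) · M_24   where M_24 = det([-2 -5 -1; 4 2 4; -1 3 -3]) = -18
det = (+1)·(5)·(3) + (+1)·(-4)·(-18) = 87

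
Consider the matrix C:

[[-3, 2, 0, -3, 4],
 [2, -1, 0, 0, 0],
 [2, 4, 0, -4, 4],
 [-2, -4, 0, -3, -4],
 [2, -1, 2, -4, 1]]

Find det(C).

Expand along column 3 (it has 4 zeros):
  + (2) · M_53   where M_53 = det([-3 2 -3 4; 2 -1 0 0; 2 4 -4 4; -2 -4 -3 -4]) = 252
det = (+1)·(2)·(252) = 504

The determinant is 504.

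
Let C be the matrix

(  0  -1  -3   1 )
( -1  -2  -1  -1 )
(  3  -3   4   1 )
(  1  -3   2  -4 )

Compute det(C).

104

Expand along row 1 (it has 1 zero):
  − (-1) · M_12   where M_12 = det([-1 -1 -1; 3 4 1; 1 2 -4]) = 3
  + (-3) · M_13   where M_13 = det([-1 -2 -1; 3 -3 1; 1 -3 -4]) = -35
  − (1) · M_14   where M_14 = det([-1 -2 -1; 3 -3 4; 1 -3 2]) = 4
det = (-1)·(-1)·(3) + (+1)·(-3)·(-35) + (-1)·(1)·(4) = 104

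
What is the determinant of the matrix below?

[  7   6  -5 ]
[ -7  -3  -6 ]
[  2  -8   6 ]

Expand along row 1:
  + 7 · |-3 -6; -8 6| = 7·(-18 − 48) = -462
  − 6 · |-7 -6; 2 6| = −6·(-42 − (-12)) = 180
  + (-5) · |-7 -3; 2 -8| = (-5)·(56 − (-6)) = -310
Sum: (-462) + (180) + (-310) = -592

-592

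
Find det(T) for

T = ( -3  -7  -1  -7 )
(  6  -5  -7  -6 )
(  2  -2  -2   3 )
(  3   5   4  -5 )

Expand along row 1:
  + (-3) · M_11   where M_11 = det([-5 -7 -6; -2 -2 3; 5 4 -5]) = -37
  − (-7) · M_12   where M_12 = det([6 -7 -6; 2 -2 3; 3 4 -5]) = -229
  + (-1) · M_13   where M_13 = det([6 -5 -6; 2 -2 3; 3 5 -5]) = -221
  − (-7) · M_14   where M_14 = det([6 -5 -7; 2 -2 -2; 3 5 4]) = -30
det = (+1)·(-3)·(-37) + (-1)·(-7)·(-229) + (+1)·(-1)·(-221) + (-1)·(-7)·(-30) = -1481

The determinant is -1481.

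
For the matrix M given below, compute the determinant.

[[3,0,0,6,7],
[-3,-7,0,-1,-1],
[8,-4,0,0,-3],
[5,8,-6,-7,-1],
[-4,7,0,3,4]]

det(M) = -4656

Expand along column 3 (it has 4 zeros):
  − (-6) · M_43   where M_43 = det([3 0 6 7; -3 -7 -1 -1; 8 -4 0 -3; -4 7 3 4]) = -776
det = (-1)·(-6)·(-776) = -4656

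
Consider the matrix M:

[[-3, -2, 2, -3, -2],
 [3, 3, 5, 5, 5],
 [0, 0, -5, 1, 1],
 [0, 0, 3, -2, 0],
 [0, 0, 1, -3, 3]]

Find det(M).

M is block upper-triangular with a 2×2 block and a 3×3 block on the diagonal, so its determinant equals the product of the determinants of the diagonal blocks.
det of the 2×2 block = -3
det of the 3×3 block = 14
det = (-3)·(14) = -42

-42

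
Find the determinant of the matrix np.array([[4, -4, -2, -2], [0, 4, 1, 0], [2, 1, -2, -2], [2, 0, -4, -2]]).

Expand along row 2 (it has 2 zeros):
  + (4) · M_22   where M_22 = det([4 -2 -2; 2 -2 -2; 2 -4 -2]) = -8
  − (1) · M_23   where M_23 = det([4 -4 -2; 2 1 -2; 2 0 -2]) = -4
det = (+1)·(4)·(-8) + (-1)·(1)·(-4) = -28

The determinant is -28.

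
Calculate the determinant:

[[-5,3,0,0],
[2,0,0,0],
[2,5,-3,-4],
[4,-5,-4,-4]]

The determinant is 24.

The matrix is block lower-triangular with a 2×2 block and a 2×2 block on the diagonal, so its determinant equals the product of the determinants of the diagonal blocks.
det of the 2×2 block = -6
det of the 2×2 block = -4
det = (-6)·(-4) = 24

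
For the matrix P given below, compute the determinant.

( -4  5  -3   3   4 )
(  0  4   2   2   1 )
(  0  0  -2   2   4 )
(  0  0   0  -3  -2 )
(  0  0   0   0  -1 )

P is upper triangular, so det(P) is the product of the diagonal entries:
det = (-4) · (4) · (-2) · (-3) · (-1) = 96

det(P) = 96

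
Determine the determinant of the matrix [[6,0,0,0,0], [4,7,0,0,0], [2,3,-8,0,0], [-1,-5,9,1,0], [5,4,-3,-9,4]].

The determinant is -1344.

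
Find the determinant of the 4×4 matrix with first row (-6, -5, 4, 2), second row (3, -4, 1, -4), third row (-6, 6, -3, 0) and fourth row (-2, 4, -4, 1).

Expand along row 3 (it has 1 zero):
  + (-6) · M_31   where M_31 = det([-5 4 2; -4 1 -4; 4 -4 1]) = 51
  − (6) · M_32   where M_32 = det([-6 4 2; 3 1 -4; -2 -4 1]) = 90
  + (-3) · M_33   where M_33 = det([-6 -5 2; 3 -4 -4; -2 4 1]) = -89
det = (+1)·(-6)·(51) + (-1)·(6)·(90) + (+1)·(-3)·(-89) = -579

The determinant is -579.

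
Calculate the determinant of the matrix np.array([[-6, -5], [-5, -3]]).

The determinant is -7.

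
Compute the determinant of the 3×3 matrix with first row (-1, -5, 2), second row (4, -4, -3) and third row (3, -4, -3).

Expand along row 1:
  + (-1) · |-4 -3; -4 -3| = (-1)·(12 − 12) = 0
  − (-5) · |4 -3; 3 -3| = −(-5)·(-12 − (-9)) = -15
  + 2 · |4 -4; 3 -4| = 2·(-16 − (-12)) = -8
Sum: (0) + (-15) + (-8) = -23

-23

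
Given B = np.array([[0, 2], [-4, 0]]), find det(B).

det(B) = 0·0 − 2·(-4) = 0 − (-8) = 8

8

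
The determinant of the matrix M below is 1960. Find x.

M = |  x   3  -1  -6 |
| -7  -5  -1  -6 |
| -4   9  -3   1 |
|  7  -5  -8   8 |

Expanding along the row containing x, det(M) is linear in x: det(M) = (679)·x + (6713).
Set (679)·x + (6713) = 1960  ⇒  (679)·x = -4753  ⇒  x = -7.

x = -7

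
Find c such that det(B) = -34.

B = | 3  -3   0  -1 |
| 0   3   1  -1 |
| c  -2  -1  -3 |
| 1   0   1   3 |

Expanding along the row containing c, det(B) is linear in c: det(B) = (-15)·c + (11).
Set (-15)·c + (11) = -34  ⇒  (-15)·c = -45  ⇒  c = 3.

3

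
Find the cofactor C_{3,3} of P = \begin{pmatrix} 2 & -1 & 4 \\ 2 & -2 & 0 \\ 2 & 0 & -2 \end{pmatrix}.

Delete row 3 and column 3; the remaining 2×2 submatrix is [2 -1; 2 -2].
Its determinant is 2·(-2) − (-1)·2 = -2.
The cofactor carries sign (−1)^(3+3) = +1, so C_{3,3} = +(-2) = -2.

-2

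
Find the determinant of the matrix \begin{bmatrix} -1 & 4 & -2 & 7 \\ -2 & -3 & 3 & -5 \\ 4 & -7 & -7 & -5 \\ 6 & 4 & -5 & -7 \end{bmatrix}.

Expand along row 1:
  + (-1) · M_11   where M_11 = det([-3 3 -5; -7 -7 -5; 4 -5 -7]) = -594
  − (4) · M_12   where M_12 = det([-2 3 -5; 4 -7 -5; 6 -5 -7]) = -164
  + (-2) · M_13   where M_13 = det([-2 -3 -5; 4 -7 -5; 6 4 -7]) = -422
  − (7) · M_14   where M_14 = det([-2 -3 3; 4 -7 -7; 6 4 -5]) = 114
det = (+1)·(-1)·(-594) + (-1)·(4)·(-164) + (+1)·(-2)·(-422) + (-1)·(7)·(114) = 1296

1296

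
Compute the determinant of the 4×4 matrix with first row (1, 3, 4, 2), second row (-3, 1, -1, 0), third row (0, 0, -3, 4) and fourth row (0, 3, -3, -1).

Expand along row 3 (it has 2 zeros):
  + (-3) · M_33   where M_33 = det([1 3 2; -3 1 0; 0 3 -1]) = -28
  − (4) · M_34   where M_34 = det([1 3 4; -3 1 -1; 0 3 -3]) = -63
det = (+1)·(-3)·(-28) + (-1)·(4)·(-63) = 336

336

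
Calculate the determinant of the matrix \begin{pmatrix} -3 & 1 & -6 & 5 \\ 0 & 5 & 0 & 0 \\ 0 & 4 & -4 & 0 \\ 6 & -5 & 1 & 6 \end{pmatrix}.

960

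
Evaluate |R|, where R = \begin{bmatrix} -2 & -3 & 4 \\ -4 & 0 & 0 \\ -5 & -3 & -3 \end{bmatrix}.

Expand along row 2:
  − (-4) · |-3 4; -3 -3| = −(-4)·(9 − (-12)) = 84

The determinant is 84.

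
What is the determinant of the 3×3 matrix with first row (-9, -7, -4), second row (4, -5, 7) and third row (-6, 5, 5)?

Expand along column 1:
  + (-9) · |-5 7; 5 5| = (-9)·(-25 − 35) = 540
  − 4 · |-7 -4; 5 5| = −4·(-35 − (-20)) = 60
  + (-6) · |-7 -4; -5 7| = (-6)·(-49 − 20) = 414
Sum: (540) + (60) + (414) = 1014

1014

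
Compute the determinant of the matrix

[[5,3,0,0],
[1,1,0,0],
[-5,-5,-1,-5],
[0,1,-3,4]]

The determinant is -38.

The matrix is block lower-triangular with a 2×2 block and a 2×2 block on the diagonal, so its determinant equals the product of the determinants of the diagonal blocks.
det of the 2×2 block = 2
det of the 2×2 block = -19
det = (2)·(-19) = -38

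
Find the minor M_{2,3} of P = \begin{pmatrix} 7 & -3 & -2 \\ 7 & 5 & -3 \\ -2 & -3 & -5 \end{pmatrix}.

The minor is -27.

Delete row 2 and column 3; the remaining 2×2 submatrix is [7 -3; -2 -3].
Its determinant is 7·(-3) − (-3)·(-2) = -27.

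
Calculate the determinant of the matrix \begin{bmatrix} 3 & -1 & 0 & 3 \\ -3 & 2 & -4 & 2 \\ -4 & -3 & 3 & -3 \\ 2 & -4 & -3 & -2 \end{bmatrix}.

Expand along row 1 (it has 1 zero):
  + (3) · M_11   where M_11 = det([2 -4 2; -3 3 -3; -4 -3 -2]) = -12
  − (-1) · M_12   where M_12 = det([-3 -4 2; -4 3 -3; 2 -3 -2]) = 113
  − (3) · M_14   where M_14 = det([-3 2 -4; -4 -3 3; 2 -4 -3]) = -163
det = (+1)·(3)·(-12) + (-1)·(-1)·(113) + (-1)·(3)·(-163) = 566

566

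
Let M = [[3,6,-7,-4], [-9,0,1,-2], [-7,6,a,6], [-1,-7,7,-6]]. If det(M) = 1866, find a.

a = -8

Expanding along the column containing a, det(M) is linear in a: det(M) = (-606)·a + (-2982).
Set (-606)·a + (-2982) = 1866  ⇒  (-606)·a = 4848  ⇒  a = -8.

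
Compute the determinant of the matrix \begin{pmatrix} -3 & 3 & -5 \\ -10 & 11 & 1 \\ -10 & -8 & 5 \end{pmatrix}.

The determinant is -1019.

Expand along column 1:
  + (-3) · |11 1; -8 5| = (-3)·(55 − (-8)) = -189
  − (-10) · |3 -5; -8 5| = −(-10)·(15 − 40) = -250
  + (-10) · |3 -5; 11 1| = (-10)·(3 − (-55)) = -580
Sum: (-189) + (-250) + (-580) = -1019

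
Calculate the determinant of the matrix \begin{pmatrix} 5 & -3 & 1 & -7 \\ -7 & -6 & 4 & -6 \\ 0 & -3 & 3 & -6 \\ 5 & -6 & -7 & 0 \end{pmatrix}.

The determinant is -177.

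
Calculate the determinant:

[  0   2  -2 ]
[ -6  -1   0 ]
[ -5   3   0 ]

Expand along column 3:
  + (-2) · |-6 -1; -5 3| = (-2)·(-18 − 5) = 46

46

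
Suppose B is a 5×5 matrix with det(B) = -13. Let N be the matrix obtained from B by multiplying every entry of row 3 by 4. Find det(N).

Scaling one row by 4 multiplies the determinant by 4.
det(N) = (4)·(-13) = -52

det(N) = -52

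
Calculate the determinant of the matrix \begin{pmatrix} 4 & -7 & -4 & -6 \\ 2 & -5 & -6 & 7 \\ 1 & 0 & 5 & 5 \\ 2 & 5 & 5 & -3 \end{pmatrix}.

Expand along row 3 (it has 1 zero):
  + (1) · M_31   where M_31 = det([-7 -4 -6; -5 -6 7; 5 5 -3]) = 9
  + (5) · M_33   where M_33 = det([4 -7 -6; 2 -5 7; 2 5 -3]) = -340
  − (5) · M_34   where M_34 = det([4 -7 -4; 2 -5 -6; 2 5 5]) = 94
det = (+1)·(1)·(9) + (+1)·(5)·(-340) + (-1)·(5)·(94) = -2161

The determinant is -2161.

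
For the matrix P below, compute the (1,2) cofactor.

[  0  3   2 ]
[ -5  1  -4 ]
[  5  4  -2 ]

Delete row 1 and column 2; the remaining 2×2 submatrix is [-5 -4; 5 -2].
Its determinant is (-5)·(-2) − (-4)·5 = 30.
The cofactor carries sign (−1)^(1+2) = −1, so C_{1,2} = −(30) = -30.

-30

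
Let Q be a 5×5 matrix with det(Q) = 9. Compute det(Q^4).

det(Q^4) = (det Q)^4 = (9)^4 = 6561

6561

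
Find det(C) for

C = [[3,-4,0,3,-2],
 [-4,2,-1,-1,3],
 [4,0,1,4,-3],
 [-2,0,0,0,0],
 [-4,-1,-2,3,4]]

28

Expand along row 4 (it has 4 zeros):
  − (-2) · M_41   where M_41 = det([-4 0 3 -2; 2 -1 -1 3; 0 1 4 -3; -1 -2 3 4]) = 14
det = (-1)·(-2)·(14) = 28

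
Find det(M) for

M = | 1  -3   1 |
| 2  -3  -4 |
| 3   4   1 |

72

Expand along column 1:
  + 1 · |-3 -4; 4 1| = 1·(-3 − (-16)) = 13
  − 2 · |-3 1; 4 1| = −2·(-3 − 4) = 14
  + 3 · |-3 1; -3 -4| = 3·(12 − (-3)) = 45
Sum: (13) + (14) + (45) = 72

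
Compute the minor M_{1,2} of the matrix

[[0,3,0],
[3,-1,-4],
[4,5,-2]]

10

Delete row 1 and column 2; the remaining 2×2 submatrix is [3 -4; 4 -2].
Its determinant is 3·(-2) − (-4)·4 = 10.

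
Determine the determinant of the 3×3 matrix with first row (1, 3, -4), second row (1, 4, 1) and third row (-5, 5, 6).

-114

Expand along row 1:
  + 1 · |4 1; 5 6| = 1·(24 − 5) = 19
  − 3 · |1 1; -5 6| = −3·(6 − (-5)) = -33
  + (-4) · |1 4; -5 5| = (-4)·(5 − (-20)) = -100
Sum: (19) + (-33) + (-100) = -114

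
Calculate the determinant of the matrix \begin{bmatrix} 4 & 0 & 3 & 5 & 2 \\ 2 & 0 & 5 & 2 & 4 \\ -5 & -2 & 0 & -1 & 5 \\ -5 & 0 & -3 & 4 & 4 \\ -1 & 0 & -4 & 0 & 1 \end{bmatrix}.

Expand along column 2 (it has 4 zeros):
  − (-2) · M_32   where M_32 = det([4 3 5 2; 2 5 2 4; -5 -3 4 4; -1 -4 0 1]) = 557
det = (-1)·(-2)·(557) = 1114

1114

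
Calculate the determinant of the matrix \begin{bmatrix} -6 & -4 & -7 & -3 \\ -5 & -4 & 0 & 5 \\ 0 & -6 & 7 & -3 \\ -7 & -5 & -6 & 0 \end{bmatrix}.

Expand along row 2 (it has 1 zero):
  − (-5) · M_21   where M_21 = det([-4 -7 -3; -6 7 -3; -5 -6 0]) = -246
  + (-4) · M_22   where M_22 = det([-6 -7 -3; 0 7 -3; -7 -6 0]) = -186
  + (5) · M_24   where M_24 = det([-6 -4 -7; 0 -6 7; -7 -5 -6]) = 64
det = (-1)·(-5)·(-246) + (+1)·(-4)·(-186) + (+1)·(5)·(64) = -166

The determinant is -166.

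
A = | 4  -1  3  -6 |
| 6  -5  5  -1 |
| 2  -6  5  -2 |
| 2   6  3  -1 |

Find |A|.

The determinant is -1034.

Expand along row 1:
  + (4) · M_11   where M_11 = det([-5 5 -1; -6 5 -2; 6 3 -1]) = -47
  − (-1) · M_12   where M_12 = det([6 5 -1; 2 5 -2; 2 3 -1]) = 0
  + (3) · M_13   where M_13 = det([6 -5 -1; 2 -6 -2; 2 6 -1]) = 94
  − (-6) · M_14   where M_14 = det([6 -5 5; 2 -6 5; 2 6 3]) = -188
det = (+1)·(4)·(-47) + (-1)·(-1)·(0) + (+1)·(3)·(94) + (-1)·(-6)·(-188) = -1034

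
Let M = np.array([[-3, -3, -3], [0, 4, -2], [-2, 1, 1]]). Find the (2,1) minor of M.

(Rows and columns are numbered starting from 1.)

0

Delete row 2 and column 1; the remaining 2×2 submatrix is [-3 -3; 1 1].
Its determinant is (-3)·1 − (-3)·1 = 0.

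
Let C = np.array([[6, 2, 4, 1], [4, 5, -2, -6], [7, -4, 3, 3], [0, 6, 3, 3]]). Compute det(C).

|C| = -711

Expand along row 4 (it has 1 zero):
  + (6) · M_42   where M_42 = det([6 4 1; 4 -2 -6; 7 3 3]) = -118
  − (3) · M_43   where M_43 = det([6 2 1; 4 5 -6; 7 -4 3]) = -213
  + (3) · M_44   where M_44 = det([6 2 4; 4 5 -2; 7 -4 3]) = -214
det = (+1)·(6)·(-118) + (-1)·(3)·(-213) + (+1)·(3)·(-214) = -711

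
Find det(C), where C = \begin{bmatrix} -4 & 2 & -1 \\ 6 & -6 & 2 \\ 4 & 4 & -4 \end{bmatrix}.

The determinant is -48.

Expand along row 1:
  + (-4) · |-6 2; 4 -4| = (-4)·(24 − 8) = -64
  − 2 · |6 2; 4 -4| = −2·(-24 − 8) = 64
  + (-1) · |6 -6; 4 4| = (-1)·(24 − (-24)) = -48
Sum: (-64) + (64) + (-48) = -48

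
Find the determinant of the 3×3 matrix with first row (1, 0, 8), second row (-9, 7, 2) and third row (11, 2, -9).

The determinant is -827.

Expand along column 2:
  + 7 · |1 8; 11 -9| = 7·(-9 − 88) = -679
  − 2 · |1 8; -9 2| = −2·(2 − (-72)) = -148
Sum: (-679) + (-148) = -827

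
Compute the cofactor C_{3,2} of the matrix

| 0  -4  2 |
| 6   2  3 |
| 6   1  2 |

12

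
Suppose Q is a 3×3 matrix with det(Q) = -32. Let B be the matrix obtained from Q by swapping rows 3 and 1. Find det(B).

det(B) = 32

Swapping two rows multiplies the determinant by −1.
det(B) = (-1)·(-32) = 32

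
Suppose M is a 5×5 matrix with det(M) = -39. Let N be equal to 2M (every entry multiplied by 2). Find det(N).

For a 5×5 matrix, det(2M) = 2^5·det(M) = 32·det(M).
det(N) = (32)·(-39) = -1248

-1248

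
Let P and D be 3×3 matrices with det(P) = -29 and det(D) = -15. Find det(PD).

435

det(PD) = det(P)·det(D) = (-29)·(-15) = 435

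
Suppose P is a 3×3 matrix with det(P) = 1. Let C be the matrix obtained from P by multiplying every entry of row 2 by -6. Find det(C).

Scaling one row by -6 multiplies the determinant by -6.
det(C) = (-6)·(1) = -6

|C| = -6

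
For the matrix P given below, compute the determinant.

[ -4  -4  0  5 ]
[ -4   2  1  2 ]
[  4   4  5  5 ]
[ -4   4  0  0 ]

det(P) = -200

Expand along row 4 (it has 2 zeros):
  − (-4) · M_41   where M_41 = det([-4 0 5; 2 1 2; 4 5 5]) = 50
  + (4) · M_42   where M_42 = det([-4 0 5; -4 1 2; 4 5 5]) = -100
det = (-1)·(-4)·(50) + (+1)·(4)·(-100) = -200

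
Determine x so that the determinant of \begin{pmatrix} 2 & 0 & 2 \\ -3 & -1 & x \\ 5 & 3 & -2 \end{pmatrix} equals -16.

2

Expanding along the column containing x, det(A) is linear in x: det(A) = (-6)·x + (-4).
Set (-6)·x + (-4) = -16  ⇒  (-6)·x = -12  ⇒  x = 2.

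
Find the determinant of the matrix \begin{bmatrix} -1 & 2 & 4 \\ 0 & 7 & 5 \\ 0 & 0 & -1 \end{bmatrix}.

7

The matrix is upper triangular, so the determinant is the product of the diagonal entries:
det = (-1) · (7) · (-1) = 7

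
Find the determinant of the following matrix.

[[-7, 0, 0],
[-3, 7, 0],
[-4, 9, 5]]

The matrix is lower triangular, so the determinant is the product of the diagonal entries:
det = (-7) · (7) · (5) = -245

-245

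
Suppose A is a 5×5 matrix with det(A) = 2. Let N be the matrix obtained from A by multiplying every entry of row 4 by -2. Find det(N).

det(N) = -4

Scaling one row by -2 multiplies the determinant by -2.
det(N) = (-2)·(2) = -4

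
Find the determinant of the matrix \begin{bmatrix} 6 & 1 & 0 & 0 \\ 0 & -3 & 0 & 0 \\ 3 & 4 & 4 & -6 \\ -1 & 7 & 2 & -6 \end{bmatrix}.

216

The matrix is block lower-triangular with a 2×2 block and a 2×2 block on the diagonal, so its determinant equals the product of the determinants of the diagonal blocks.
det of the 2×2 block = -18
det of the 2×2 block = -12
det = (-18)·(-12) = 216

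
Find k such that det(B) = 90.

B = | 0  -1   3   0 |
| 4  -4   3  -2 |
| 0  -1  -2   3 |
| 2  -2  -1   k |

k = -4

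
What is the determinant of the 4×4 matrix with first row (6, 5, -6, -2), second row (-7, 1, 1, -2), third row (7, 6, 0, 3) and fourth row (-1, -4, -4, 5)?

2514

Expand along row 3 (it has 1 zero):
  + (7) · M_31   where M_31 = det([5 -6 -2; 1 1 -2; -4 -4 5]) = -33
  − (6) · M_32   where M_32 = det([6 -6 -2; -7 1 -2; -1 -4 5]) = -298
  − (3) · M_34   where M_34 = det([6 5 -6; -7 1 1; -1 -4 -4]) = -319
det = (+1)·(7)·(-33) + (-1)·(6)·(-298) + (-1)·(3)·(-319) = 2514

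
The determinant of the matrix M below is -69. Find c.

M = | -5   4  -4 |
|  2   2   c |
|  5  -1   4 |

Expanding along the row containing c, det(M) is linear in c: det(M) = (15)·c + (-24).
Set (15)·c + (-24) = -69  ⇒  (15)·c = -45  ⇒  c = -3.

c = -3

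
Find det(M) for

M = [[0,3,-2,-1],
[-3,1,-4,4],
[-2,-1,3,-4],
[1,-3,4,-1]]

det(M) = 35

Expand along row 1 (it has 1 zero):
  − (3) · M_12   where M_12 = det([-3 -4 4; -2 3 -4; 1 4 -1]) = -59
  + (-2) · M_13   where M_13 = det([-3 1 4; -2 -1 -4; 1 -3 -1]) = 55
  − (-1) · M_14   where M_14 = det([-3 1 -4; -2 -1 3; 1 -3 4]) = -32
det = (-1)·(3)·(-59) + (+1)·(-2)·(55) + (-1)·(-1)·(-32) = 35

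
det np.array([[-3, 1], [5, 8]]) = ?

det = (-3)·8 − 1·5 = -24 − 5 = -29

-29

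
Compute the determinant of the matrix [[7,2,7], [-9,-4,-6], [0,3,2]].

The determinant is -83.

Expand along row 3:
  − 3 · |7 7; -9 -6| = −3·(-42 − (-63)) = -63
  + 2 · |7 2; -9 -4| = 2·(-28 − (-18)) = -20
Sum: (-63) + (-20) = -83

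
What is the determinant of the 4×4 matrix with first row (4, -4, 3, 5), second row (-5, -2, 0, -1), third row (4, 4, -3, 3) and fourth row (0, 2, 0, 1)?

Expand along row 4 (it has 2 zeros):
  + (2) · M_42   where M_42 = det([4 3 5; -5 0 -1; 4 -3 3]) = 96
  + (1) · M_44   where M_44 = det([4 -4 3; -5 -2 0; 4 4 -3]) = 48
det = (+1)·(2)·(96) + (+1)·(1)·(48) = 240

240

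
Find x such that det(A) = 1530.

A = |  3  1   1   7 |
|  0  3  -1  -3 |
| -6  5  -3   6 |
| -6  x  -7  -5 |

-5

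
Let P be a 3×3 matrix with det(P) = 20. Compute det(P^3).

det(P^3) = (det P)^3 = (20)^3 = 8000

8000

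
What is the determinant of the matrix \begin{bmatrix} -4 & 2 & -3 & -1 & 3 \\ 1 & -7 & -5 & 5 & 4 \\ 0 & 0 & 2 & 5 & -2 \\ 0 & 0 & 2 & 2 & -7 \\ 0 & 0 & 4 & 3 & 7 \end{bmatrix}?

The matrix is block upper-triangular with a 2×2 block and a 3×3 block on the diagonal, so its determinant equals the product of the determinants of the diagonal blocks.
det of the 2×2 block = 26
det of the 3×3 block = -136
det = (26)·(-136) = -3536

The determinant is -3536.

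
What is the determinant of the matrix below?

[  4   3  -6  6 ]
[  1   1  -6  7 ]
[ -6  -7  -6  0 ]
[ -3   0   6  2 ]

Expand along row 3 (it has 1 zero):
  + (-6) · M_31   where M_31 = det([3 -6 6; 1 -6 7; 0 6 2]) = -114
  − (-7) · M_32   where M_32 = det([4 -6 6; 1 -6 7; -3 6 2]) = -150
  + (-6) · M_33   where M_33 = det([4 3 6; 1 1 7; -3 0 2]) = -43
det = (+1)·(-6)·(-114) + (-1)·(-7)·(-150) + (+1)·(-6)·(-43) = -108

-108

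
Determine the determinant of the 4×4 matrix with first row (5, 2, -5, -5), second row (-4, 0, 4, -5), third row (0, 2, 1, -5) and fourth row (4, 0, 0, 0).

Expand along row 4 (it has 3 zeros):
  − (4) · M_41   where M_41 = det([2 -5 -5; 0 4 -5; 2 1 -5]) = 60
det = (-1)·(4)·(60) = -240

The determinant is -240.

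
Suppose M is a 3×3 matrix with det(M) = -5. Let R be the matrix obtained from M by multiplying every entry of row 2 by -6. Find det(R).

30

Scaling one row by -6 multiplies the determinant by -6.
det(R) = (-6)·(-5) = 30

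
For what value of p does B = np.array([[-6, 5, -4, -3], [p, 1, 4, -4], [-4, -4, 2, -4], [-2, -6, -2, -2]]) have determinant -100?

Expanding along the column containing p, det(B) is linear in p: det(B) = (184)·p + (820).
Set (184)·p + (820) = -100  ⇒  (184)·p = -920  ⇒  p = -5.

p = -5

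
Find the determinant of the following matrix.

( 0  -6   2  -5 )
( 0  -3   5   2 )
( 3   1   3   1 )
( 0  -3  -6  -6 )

Expand along column 1 (it has 3 zeros):
  + (3) · M_31   where M_31 = det([-6 2 -5; -3 5 2; -3 -6 -6]) = -105
det = (+1)·(3)·(-105) = -315

The determinant is -315.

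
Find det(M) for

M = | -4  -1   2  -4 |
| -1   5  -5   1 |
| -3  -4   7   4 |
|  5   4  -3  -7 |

The determinant is 986.

Expand along row 1:
  + (-4) · M_11   where M_11 = det([5 -5 1; -4 7 4; 4 -3 -7]) = -141
  − (-1) · M_12   where M_12 = det([-1 -5 1; -3 7 4; 5 -3 -7]) = 16
  + (2) · M_13   where M_13 = det([-1 5 1; -3 -4 4; 5 4 -7]) = -9
  − (-4) · M_14   where M_14 = det([-1 5 -5; -3 -4 7; 5 4 -3]) = 106
det = (+1)·(-4)·(-141) + (-1)·(-1)·(16) + (+1)·(2)·(-9) + (-1)·(-4)·(106) = 986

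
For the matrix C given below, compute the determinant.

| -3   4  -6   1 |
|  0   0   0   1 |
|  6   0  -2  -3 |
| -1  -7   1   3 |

The determinant is 278.

Expand along row 2 (it has 3 zeros):
  + (1) · M_24   where M_24 = det([-3 4 -6; 6 0 -2; -1 -7 1]) = 278
det = (+1)·(1)·(278) = 278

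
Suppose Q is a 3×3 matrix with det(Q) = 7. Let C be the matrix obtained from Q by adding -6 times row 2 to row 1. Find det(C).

|C| = 7

Adding a multiple of one row to another leaves the determinant unchanged.
det(C) = (1)·(7) = 7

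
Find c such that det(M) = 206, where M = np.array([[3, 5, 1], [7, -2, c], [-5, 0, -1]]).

-7

Expanding along the column containing c, det(M) is linear in c: det(M) = (-25)·c + (31).
Set (-25)·c + (31) = 206  ⇒  (-25)·c = 175  ⇒  c = -7.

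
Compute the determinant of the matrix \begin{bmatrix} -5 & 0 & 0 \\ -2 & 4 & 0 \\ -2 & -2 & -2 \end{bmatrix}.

The matrix is lower triangular, so the determinant is the product of the diagonal entries:
det = (-5) · (4) · (-2) = 40

The determinant is 40.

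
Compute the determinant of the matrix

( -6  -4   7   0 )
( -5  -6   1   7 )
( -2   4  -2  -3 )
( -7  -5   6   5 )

Expand along row 1 (it has 1 zero):
  + (-6) · M_11   where M_11 = det([-6 1 7; 4 -2 -3; -5 6 5]) = 45
  − (-4) · M_12   where M_12 = det([-5 1 7; -2 -2 -3; -7 6 5]) = -191
  + (7) · M_13   where M_13 = det([-5 -6 7; -2 4 -3; -7 -5 5]) = 55
det = (+1)·(-6)·(45) + (-1)·(-4)·(-191) + (+1)·(7)·(55) = -649

-649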